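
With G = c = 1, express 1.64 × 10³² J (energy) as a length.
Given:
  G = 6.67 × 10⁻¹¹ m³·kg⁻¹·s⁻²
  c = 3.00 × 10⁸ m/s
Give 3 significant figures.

1.35 × 10⁻¹² m

Energy → length via G/c⁴.
1.64 × 10³² J × (G/c⁴) = 1.35 × 10⁻¹² m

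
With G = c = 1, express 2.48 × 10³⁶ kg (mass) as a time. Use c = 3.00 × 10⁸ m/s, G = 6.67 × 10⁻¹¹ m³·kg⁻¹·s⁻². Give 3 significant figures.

Mass → time via G/c³.
2.48 × 10³⁶ kg × (G/c³) = 6.13 s

6.13 s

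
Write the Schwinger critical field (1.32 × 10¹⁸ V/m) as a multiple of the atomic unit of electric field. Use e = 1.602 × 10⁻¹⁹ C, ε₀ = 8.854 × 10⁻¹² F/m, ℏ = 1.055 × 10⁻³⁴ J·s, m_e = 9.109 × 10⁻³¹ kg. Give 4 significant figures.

atomic unit of electric field: E_au = E_h/(e a₀) = m_e²e⁵/((4πε₀)³ℏ⁴) = 5.131 × 10¹¹ V/m.
1.32 × 10¹⁸ / 5.131 × 10¹¹ = 2.573 × 10⁶

2.573 × 10⁶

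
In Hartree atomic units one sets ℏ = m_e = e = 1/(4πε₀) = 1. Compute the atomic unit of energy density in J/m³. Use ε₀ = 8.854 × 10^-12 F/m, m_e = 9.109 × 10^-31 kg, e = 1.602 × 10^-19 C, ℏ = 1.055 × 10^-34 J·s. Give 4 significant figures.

u_au = E_h/a₀³ = m_e⁴e¹⁰/((4πε₀)⁵ℏ⁸)
E_h = 4.354 × 10^-18 J
a₀ = 5.297 × 10^-11 m
E_h/a₀³ = 2.929 × 10^13 J/m³

2.929 × 10^13 J/m³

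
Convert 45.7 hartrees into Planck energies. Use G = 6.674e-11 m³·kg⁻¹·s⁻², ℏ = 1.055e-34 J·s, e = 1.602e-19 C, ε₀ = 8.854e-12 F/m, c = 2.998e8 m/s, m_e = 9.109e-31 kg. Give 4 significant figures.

hartree: E_h = m_e e⁴/(4πε₀ℏ)² = 4.354e-18 J
Planck energy: E_P = √(ℏc⁵/G) = 1.957e9 J
45.7 × 4.354e-18 / 1.957e9 = 1.017e-25

1.017e-25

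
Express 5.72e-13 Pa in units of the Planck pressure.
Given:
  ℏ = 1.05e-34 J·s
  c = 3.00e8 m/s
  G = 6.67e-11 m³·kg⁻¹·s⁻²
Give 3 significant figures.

1.22e-126

Planck pressure: p_P = c⁷/(ℏG²) = 4.68e113 Pa.
5.72e-13 / 4.68e113 = 1.22e-126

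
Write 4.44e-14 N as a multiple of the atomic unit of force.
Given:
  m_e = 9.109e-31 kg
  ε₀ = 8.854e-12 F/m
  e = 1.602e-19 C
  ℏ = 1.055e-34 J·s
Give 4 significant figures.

5.402e-7

atomic unit of force: F_au = E_h/a₀ = m_e²e⁶/((4πε₀)³ℏ⁴) = 8.220e-8 N.
4.44e-14 / 8.220e-8 = 5.402e-7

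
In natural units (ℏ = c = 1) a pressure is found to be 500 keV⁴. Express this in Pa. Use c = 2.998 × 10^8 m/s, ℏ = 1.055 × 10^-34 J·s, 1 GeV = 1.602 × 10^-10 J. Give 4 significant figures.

1.041 × 10^16 Pa

Pressure is [E]/[L]³ = [E]⁴/(ℏc)³.
1 GeV⁴ → 1/(ℏc)³ × (1 GeV in J)⁴ = 2.082 × 10^37 Pa.
Convert the energy scale: 500 keV⁴ = 5.00 × 10^-22 GeV⁴.
Result: 5.00 × 10^-22 × 2.082 × 10^37 = 1.041 × 10^16 Pa.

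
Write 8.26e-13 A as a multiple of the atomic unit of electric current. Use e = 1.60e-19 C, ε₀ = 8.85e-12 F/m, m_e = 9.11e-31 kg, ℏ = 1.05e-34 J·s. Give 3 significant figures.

atomic unit of electric current: I_au = e E_h/ℏ = m_e e⁵/((4πε₀)²ℏ³) = 6.67e-3 A.
8.26e-13 / 6.67e-3 = 1.24e-10

1.24e-10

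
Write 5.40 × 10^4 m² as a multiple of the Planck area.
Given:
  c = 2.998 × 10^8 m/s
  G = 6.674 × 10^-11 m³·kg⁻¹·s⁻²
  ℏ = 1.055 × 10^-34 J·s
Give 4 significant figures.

Planck area: A_P = ℏG/c³ = 2.613 × 10^-70 m².
5.40 × 10^4 / 2.613 × 10^-70 = 2.067 × 10^74

2.067 × 10^74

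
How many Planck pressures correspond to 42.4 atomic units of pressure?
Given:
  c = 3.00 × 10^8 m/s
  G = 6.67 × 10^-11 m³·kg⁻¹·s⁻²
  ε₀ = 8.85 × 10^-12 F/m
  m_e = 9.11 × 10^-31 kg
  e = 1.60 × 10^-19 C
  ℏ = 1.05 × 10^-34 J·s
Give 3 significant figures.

atomic unit of pressure: P_au = E_h/a₀³ = m_e⁴e¹⁰/((4πε₀)⁵ℏ⁸) = 3.01 × 10^13 Pa
Planck pressure: p_P = c⁷/(ℏG²) = 4.68 × 10^113 Pa
42.4 × 3.01 × 10^13 / 4.68 × 10^113 = 2.73 × 10^-99

2.73 × 10^-99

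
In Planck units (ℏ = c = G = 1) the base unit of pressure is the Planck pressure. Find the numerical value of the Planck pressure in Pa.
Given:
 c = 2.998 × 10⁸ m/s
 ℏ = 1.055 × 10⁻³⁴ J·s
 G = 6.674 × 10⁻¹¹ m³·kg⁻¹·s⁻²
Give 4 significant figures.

4.632 × 10¹¹³ Pa

p_P = c⁷/(ℏG²)
  = 2.177 × 10⁵⁹ / 4.699 × 10⁻⁵⁵
  = 4.632 × 10¹¹³ Pa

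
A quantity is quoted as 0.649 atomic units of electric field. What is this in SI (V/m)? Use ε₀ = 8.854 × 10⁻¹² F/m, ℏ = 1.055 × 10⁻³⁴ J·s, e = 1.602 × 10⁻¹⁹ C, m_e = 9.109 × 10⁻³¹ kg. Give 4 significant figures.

3.330 × 10¹¹ V/m

One atomic unit of electric field: E_au = E_h/(e a₀) = m_e²e⁵/((4πε₀)³ℏ⁴) = 5.131 × 10¹¹ V/m.
0.649 × 5.131 × 10¹¹ V/m = 3.330 × 10¹¹ V/m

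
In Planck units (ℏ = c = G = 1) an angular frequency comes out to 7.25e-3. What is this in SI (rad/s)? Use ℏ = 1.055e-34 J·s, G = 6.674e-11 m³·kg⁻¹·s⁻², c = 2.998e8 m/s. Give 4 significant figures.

1.345e41 rad/s

One Planck angular frequency: ω_P = √(c⁵/(ℏG)) = 1.855e43 rad/s.
7.25e-3 × 1.855e43 rad/s = 1.345e41 rad/s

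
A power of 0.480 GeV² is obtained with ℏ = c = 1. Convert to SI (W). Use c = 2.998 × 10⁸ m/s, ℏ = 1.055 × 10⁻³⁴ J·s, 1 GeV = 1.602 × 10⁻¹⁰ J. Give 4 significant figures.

1.168 × 10¹⁴ W

Power is [E]/[T] = [E]²/ℏ.
1 GeV² → 1/ℏ × (1 GeV in J)² = 2.433 × 10¹⁴ W.
Result: 0.480 × 2.433 × 10¹⁴ = 1.168 × 10¹⁴ W.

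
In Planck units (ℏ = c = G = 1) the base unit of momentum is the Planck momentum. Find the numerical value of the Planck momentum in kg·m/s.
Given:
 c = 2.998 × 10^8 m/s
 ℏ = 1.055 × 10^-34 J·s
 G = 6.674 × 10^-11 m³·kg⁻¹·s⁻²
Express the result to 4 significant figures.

6.527 kg·m/s

p_P = √(ℏc³/G)
  = √(42.60)
  = 6.527 kg·m/s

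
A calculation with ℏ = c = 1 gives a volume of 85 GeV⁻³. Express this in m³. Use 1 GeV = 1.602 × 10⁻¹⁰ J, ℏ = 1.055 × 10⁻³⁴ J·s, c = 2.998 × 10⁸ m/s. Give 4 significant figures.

6.542 × 10⁻⁴⁶ m³

Volume is [L]³ = [E]⁻³·(ℏc)³.
1 GeV⁻³ → (ℏc)³ × (1 GeV in J)⁻³ = 7.696 × 10⁻⁴⁸ m³.
Result: 85 × 7.696 × 10⁻⁴⁸ = 6.542 × 10⁻⁴⁶ m³.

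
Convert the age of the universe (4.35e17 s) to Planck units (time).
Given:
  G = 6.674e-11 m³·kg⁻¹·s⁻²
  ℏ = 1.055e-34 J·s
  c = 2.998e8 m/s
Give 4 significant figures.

8.068e60

Planck time: t_P = √(ℏG/c⁵) = 5.392e-44 s.
4.35e17 / 5.392e-44 = 8.068e60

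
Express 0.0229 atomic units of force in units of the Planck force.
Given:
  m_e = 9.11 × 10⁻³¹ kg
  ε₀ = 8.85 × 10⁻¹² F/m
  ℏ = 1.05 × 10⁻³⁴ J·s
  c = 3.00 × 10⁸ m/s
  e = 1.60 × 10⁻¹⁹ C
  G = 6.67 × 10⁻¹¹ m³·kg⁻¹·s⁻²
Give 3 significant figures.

1.57 × 10⁻⁵³

atomic unit of force: F_au = E_h/a₀ = m_e²e⁶/((4πε₀)³ℏ⁴) = 8.33 × 10⁻⁸ N
Planck force: F_P = c⁴/G = 1.21 × 10⁴⁴ N
0.0229 × 8.33 × 10⁻⁸ / 1.21 × 10⁴⁴ = 1.57 × 10⁻⁵³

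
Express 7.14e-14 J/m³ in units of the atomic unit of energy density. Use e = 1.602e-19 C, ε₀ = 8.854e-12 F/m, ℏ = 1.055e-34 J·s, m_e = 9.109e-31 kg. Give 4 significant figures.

atomic unit of energy density: u_au = E_h/a₀³ = m_e⁴e¹⁰/((4πε₀)⁵ℏ⁸) = 2.929e13 J/m³.
7.14e-14 / 2.929e13 = 2.438e-27

2.438e-27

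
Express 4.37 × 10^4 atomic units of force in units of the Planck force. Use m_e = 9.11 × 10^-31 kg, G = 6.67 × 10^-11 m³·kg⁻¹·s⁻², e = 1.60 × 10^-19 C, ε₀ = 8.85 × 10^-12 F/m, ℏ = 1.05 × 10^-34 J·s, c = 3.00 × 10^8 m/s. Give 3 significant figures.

atomic unit of force: F_au = E_h/a₀ = m_e²e⁶/((4πε₀)³ℏ⁴) = 8.33 × 10^-8 N
Planck force: F_P = c⁴/G = 1.21 × 10^44 N
4.37 × 10^4 × 8.33 × 10^-8 / 1.21 × 10^44 = 3.00 × 10^-47

3.00 × 10^-47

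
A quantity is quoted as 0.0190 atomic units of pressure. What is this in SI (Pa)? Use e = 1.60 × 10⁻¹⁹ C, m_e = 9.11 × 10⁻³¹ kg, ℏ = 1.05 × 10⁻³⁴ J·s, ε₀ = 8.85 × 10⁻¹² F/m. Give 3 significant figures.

One atomic unit of pressure: P_au = E_h/a₀³ = m_e⁴e¹⁰/((4πε₀)⁵ℏ⁸) = 3.01 × 10¹³ Pa.
0.0190 × 3.01 × 10¹³ Pa = 5.72 × 10¹¹ Pa

5.72 × 10¹¹ Pa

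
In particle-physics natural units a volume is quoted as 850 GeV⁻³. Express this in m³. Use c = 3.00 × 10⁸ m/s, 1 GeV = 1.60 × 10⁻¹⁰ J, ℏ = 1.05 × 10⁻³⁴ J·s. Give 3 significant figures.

6.49 × 10⁻⁴⁵ m³

Volume is [L]³ = [E]⁻³·(ℏc)³.
1 GeV⁻³ → (ℏc)³ × (1 GeV in J)⁻³ = 7.63 × 10⁻⁴⁸ m³.
Result: 850 × 7.63 × 10⁻⁴⁸ = 6.49 × 10⁻⁴⁵ m³.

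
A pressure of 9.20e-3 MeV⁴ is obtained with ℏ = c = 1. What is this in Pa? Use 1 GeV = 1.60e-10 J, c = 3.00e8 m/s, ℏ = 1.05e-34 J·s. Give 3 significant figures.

1.93e23 Pa

Pressure is [E]/[L]³ = [E]⁴/(ℏc)³.
1 GeV⁴ → 1/(ℏc)³ × (1 GeV in J)⁴ = 2.10e37 Pa.
Convert the energy scale: 9.20e-3 MeV⁴ = 9.20e-15 GeV⁴.
Result: 9.20e-15 × 2.10e37 = 1.93e23 Pa.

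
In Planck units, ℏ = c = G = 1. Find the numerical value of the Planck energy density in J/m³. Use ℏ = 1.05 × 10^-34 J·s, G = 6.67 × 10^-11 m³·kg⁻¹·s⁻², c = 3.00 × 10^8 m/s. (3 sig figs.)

The unique combination of the constants set to 1 with dimensions of energy density is u_P = c⁷/(ℏG²).
  = 2.19 × 10^59 / 4.67 × 10^-55
  = 4.68 × 10^113 J/m³

4.68 × 10^113 J/m³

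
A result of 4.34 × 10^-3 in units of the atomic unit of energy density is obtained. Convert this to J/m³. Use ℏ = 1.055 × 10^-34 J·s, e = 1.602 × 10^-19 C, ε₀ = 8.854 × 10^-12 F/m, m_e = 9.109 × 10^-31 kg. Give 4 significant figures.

1.271 × 10^11 J/m³

One atomic unit of energy density: u_au = E_h/a₀³ = m_e⁴e¹⁰/((4πε₀)⁵ℏ⁸) = 2.929 × 10^13 J/m³.
4.34 × 10^-3 × 2.929 × 10^13 J/m³ = 1.271 × 10^11 J/m³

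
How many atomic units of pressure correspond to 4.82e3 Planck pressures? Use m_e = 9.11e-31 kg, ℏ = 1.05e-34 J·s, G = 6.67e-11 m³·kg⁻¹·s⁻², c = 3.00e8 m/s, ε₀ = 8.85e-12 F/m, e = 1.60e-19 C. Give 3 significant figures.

7.49e103

Planck pressure: p_P = c⁷/(ℏG²) = 4.68e113 Pa
atomic unit of pressure: P_au = E_h/a₀³ = m_e⁴e¹⁰/((4πε₀)⁵ℏ⁸) = 3.01e13 Pa
4.82e3 × 4.68e113 / 3.01e13 = 7.49e103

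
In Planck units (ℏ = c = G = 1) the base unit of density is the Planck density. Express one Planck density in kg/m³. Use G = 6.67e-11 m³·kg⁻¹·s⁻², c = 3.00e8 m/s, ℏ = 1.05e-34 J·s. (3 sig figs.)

ρ_P = c⁵/(ℏG²)
  = 2.43e42 / 4.67e-55
  = 5.20e96 kg/m³

5.20e96 kg/m³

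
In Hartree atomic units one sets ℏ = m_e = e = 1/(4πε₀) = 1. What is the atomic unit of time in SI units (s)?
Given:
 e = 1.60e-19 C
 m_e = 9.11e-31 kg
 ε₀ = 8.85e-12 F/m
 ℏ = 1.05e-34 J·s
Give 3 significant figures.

τ_au = (4πε₀)²ℏ³/(m_e e⁴)
E_h = 4.38e-18 J
ℏ/E_h = 2.40e-17 s

2.40e-17 s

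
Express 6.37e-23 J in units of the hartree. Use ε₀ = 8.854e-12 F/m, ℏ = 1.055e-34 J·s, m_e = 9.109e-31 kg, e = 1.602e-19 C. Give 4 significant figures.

1.463e-5

hartree: E_h = m_e e⁴/(4πε₀ℏ)² = 4.354e-18 J.
6.37e-23 / 4.354e-18 = 1.463e-5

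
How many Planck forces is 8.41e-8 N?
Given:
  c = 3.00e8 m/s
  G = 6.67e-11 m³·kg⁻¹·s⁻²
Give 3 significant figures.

6.93e-52

Planck force: F_P = c⁴/G = 1.21e44 N.
8.41e-8 / 1.21e44 = 6.93e-52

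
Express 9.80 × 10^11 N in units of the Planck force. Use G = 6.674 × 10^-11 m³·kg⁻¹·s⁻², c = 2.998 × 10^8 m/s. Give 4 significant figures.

8.096 × 10^-33

Planck force: F_P = c⁴/G = 1.210 × 10^44 N.
9.80 × 10^11 / 1.210 × 10^44 = 8.096 × 10^-33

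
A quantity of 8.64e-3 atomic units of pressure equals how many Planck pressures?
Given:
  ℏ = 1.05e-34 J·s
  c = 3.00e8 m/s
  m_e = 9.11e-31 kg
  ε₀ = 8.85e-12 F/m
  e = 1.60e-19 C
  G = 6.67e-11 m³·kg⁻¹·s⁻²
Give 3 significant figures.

5.56e-103

atomic unit of pressure: P_au = E_h/a₀³ = m_e⁴e¹⁰/((4πε₀)⁵ℏ⁸) = 3.01e13 Pa
Planck pressure: p_P = c⁷/(ℏG²) = 4.68e113 Pa
8.64e-3 × 3.01e13 / 4.68e113 = 5.56e-103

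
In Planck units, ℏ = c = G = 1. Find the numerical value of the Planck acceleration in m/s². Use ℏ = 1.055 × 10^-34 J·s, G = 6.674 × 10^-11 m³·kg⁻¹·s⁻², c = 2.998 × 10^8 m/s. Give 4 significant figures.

Dimensional analysis gives a_P = √(c⁷/(ℏG)).
  = √(3.092 × 10^103)
  = 5.560 × 10^51 m/s²

5.560 × 10^51 m/s²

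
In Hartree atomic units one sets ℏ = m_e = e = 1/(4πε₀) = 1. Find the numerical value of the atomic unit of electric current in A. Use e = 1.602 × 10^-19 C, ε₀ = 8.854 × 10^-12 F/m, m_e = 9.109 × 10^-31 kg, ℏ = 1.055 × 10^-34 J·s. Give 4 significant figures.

I_au = e E_h/ℏ = m_e e⁵/((4πε₀)²ℏ³)
E_h = 4.354 × 10^-18 J
e·E_h/ℏ = 6.612 × 10^-3 A

6.612 × 10^-3 A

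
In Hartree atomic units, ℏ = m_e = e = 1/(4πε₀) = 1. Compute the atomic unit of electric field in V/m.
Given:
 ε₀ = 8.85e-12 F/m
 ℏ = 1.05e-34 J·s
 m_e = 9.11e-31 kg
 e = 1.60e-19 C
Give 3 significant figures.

Dimensional analysis gives E_au = E_h/(e a₀) = m_e²e⁵/((4πε₀)³ℏ⁴).
E_h = 4.38e-18 J
a₀ = 5.26e-11 m
E_h/(e·a₀) = 5.20e11 V/m

5.20e11 V/m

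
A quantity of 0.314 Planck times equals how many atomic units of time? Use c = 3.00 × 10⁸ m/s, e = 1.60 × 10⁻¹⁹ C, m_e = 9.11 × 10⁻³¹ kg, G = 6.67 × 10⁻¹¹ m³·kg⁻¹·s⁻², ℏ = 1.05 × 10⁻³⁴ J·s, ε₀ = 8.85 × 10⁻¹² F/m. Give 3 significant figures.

7.03 × 10⁻²⁸

Planck time: t_P = √(ℏG/c⁵) = 5.37 × 10⁻⁴⁴ s
atomic unit of time: τ_au = (4πε₀)²ℏ³/(m_e e⁴) = 2.40 × 10⁻¹⁷ s
0.314 × 5.37 × 10⁻⁴⁴ / 2.40 × 10⁻¹⁷ = 7.03 × 10⁻²⁸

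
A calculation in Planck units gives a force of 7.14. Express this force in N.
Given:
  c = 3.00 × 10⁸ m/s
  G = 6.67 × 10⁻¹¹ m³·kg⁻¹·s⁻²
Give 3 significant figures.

8.67 × 10⁴⁴ N

One Planck force: F_P = c⁴/G = 1.21 × 10⁴⁴ N.
7.14 × 1.21 × 10⁴⁴ N = 8.67 × 10⁴⁴ N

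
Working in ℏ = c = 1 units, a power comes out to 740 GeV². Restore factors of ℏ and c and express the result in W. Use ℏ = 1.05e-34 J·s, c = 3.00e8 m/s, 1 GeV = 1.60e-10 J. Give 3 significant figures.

1.80e17 W

Power is [E]/[T] = [E]²/ℏ.
1 GeV² → 1/ℏ × (1 GeV in J)² = 2.44e14 W.
Result: 740 × 2.44e14 = 1.80e17 W.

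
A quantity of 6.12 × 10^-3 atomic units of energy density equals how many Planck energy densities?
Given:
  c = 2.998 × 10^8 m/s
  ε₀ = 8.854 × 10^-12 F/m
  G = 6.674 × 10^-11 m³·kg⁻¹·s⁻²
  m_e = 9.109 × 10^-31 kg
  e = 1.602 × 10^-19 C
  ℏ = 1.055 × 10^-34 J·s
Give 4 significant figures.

3.870 × 10^-103

atomic unit of energy density: u_au = E_h/a₀³ = m_e⁴e¹⁰/((4πε₀)⁵ℏ⁸) = 2.929 × 10^13 J/m³
Planck energy density: u_P = c⁷/(ℏG²) = 4.632 × 10^113 J/m³
6.12 × 10^-3 × 2.929 × 10^13 / 4.632 × 10^113 = 3.870 × 10^-103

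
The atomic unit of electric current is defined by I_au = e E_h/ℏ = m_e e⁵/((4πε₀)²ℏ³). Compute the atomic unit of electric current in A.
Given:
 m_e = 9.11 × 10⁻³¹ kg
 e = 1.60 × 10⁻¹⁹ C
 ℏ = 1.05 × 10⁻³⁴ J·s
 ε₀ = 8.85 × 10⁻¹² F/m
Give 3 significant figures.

6.67 × 10⁻³ A

I_au = e E_h/ℏ = m_e e⁵/((4πε₀)²ℏ³)
E_h = 4.38 × 10⁻¹⁸ J
e·E_h/ℏ = 6.67 × 10⁻³ A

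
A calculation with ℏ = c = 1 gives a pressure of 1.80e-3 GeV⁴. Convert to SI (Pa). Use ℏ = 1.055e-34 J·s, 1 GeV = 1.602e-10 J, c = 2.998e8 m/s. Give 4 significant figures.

Pressure is [E]/[L]³ = [E]⁴/(ℏc)³.
1 GeV⁴ → 1/(ℏc)³ × (1 GeV in J)⁴ = 2.082e37 Pa.
Result: 1.80e-3 × 2.082e37 = 3.747e34 Pa.

3.747e34 Pa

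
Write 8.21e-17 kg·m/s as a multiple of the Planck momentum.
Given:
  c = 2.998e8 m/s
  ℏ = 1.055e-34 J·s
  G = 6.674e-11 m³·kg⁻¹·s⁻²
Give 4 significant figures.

1.258e-17

Planck momentum: p_P = √(ℏc³/G) = 6.527 kg·m/s.
8.21e-17 / 6.527 = 1.258e-17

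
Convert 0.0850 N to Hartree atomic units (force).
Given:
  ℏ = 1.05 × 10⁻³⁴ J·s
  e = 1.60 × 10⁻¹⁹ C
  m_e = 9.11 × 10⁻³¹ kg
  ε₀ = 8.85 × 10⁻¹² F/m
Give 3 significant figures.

1.02 × 10⁶

atomic unit of force: F_au = E_h/a₀ = m_e²e⁶/((4πε₀)³ℏ⁴) = 8.33 × 10⁻⁸ N.
0.0850 / 8.33 × 10⁻⁸ = 1.02 × 10⁶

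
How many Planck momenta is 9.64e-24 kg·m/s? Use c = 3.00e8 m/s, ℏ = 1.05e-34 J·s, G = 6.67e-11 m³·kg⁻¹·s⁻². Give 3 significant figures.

Planck momentum: p_P = √(ℏc³/G) = 6.52 kg·m/s.
9.64e-24 / 6.52 = 1.48e-24

1.48e-24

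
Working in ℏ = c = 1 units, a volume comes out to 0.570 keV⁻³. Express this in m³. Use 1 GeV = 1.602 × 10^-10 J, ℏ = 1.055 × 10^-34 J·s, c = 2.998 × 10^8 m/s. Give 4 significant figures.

4.387 × 10^-30 m³

Volume is [L]³ = [E]⁻³·(ℏc)³.
1 GeV⁻³ → (ℏc)³ × (1 GeV in J)⁻³ = 7.696 × 10^-48 m³.
Convert the energy scale: 0.570 keV⁻³ = 5.70 × 10^17 GeV⁻³.
Result: 5.70 × 10^17 × 7.696 × 10^-48 = 4.387 × 10^-30 m³.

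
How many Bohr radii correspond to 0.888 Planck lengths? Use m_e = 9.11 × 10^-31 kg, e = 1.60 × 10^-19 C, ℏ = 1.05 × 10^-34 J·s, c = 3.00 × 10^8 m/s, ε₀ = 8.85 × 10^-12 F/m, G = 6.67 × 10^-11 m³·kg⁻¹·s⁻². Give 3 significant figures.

2.72 × 10^-25

Planck length: ℓ_P = √(ℏG/c³) = 1.61 × 10^-35 m
Bohr radius: a₀ = 4πε₀ℏ²/(m_e e²) = 5.26 × 10^-11 m
0.888 × 1.61 × 10^-35 / 5.26 × 10^-11 = 2.72 × 10^-25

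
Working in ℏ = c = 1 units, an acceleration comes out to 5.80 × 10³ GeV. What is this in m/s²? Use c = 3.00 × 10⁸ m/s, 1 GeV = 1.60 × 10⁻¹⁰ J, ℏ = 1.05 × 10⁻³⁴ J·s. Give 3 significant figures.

Acceleration is [L]/[T]² = c·[E]/ℏ.
1 GeV → c/ℏ × (1 GeV in J) = 4.57 × 10³² m/s².
Result: 5.80 × 10³ × 4.57 × 10³² = 2.65 × 10³⁶ m/s².

2.65 × 10³⁶ m/s²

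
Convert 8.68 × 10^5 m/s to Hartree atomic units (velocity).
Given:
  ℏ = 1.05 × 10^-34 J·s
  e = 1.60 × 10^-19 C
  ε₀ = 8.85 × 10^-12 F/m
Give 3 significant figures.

atomic unit of velocity: v_au = e²/(4πε₀ℏ) = 2.19 × 10^6 m/s.
8.68 × 10^5 / 2.19 × 10^6 = 0.396

0.396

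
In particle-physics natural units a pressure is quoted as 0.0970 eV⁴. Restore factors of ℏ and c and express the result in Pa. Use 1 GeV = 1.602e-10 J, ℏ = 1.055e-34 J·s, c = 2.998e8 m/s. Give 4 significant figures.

2.019 Pa

Pressure is [E]/[L]³ = [E]⁴/(ℏc)³.
1 GeV⁴ → 1/(ℏc)³ × (1 GeV in J)⁴ = 2.082e37 Pa.
Convert the energy scale: 0.0970 eV⁴ = 9.70e-38 GeV⁴.
Result: 9.70e-38 × 2.082e37 = 2.019 Pa.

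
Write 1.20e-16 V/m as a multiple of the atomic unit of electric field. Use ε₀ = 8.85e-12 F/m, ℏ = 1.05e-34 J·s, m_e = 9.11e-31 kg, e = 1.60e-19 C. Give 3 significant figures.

2.31e-28

atomic unit of electric field: E_au = E_h/(e a₀) = m_e²e⁵/((4πε₀)³ℏ⁴) = 5.20e11 V/m.
1.20e-16 / 5.20e11 = 2.31e-28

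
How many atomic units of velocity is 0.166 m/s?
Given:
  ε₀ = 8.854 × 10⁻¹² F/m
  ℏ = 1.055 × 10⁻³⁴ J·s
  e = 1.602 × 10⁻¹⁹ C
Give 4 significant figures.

atomic unit of velocity: v_au = e²/(4πε₀ℏ) = 2.186 × 10⁶ m/s.
0.166 / 2.186 × 10⁶ = 7.593 × 10⁻⁸

7.593 × 10⁻⁸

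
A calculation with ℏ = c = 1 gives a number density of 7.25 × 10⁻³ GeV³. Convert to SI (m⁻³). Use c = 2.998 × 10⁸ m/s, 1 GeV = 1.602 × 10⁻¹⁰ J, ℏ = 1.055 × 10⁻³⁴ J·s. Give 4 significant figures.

Number density is [L]⁻³ = [E]³/(ℏc)³.
1 GeV³ → 1/(ℏc)³ × (1 GeV in J)³ = 1.299 × 10⁴⁷ m⁻³.
Result: 7.25 × 10⁻³ × 1.299 × 10⁴⁷ = 9.420 × 10⁴⁴ m⁻³.

9.420 × 10⁴⁴ m⁻³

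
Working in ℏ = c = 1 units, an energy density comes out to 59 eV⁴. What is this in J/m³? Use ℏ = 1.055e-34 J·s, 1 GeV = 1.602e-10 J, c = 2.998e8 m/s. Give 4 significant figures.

1.228e3 J/m³

[E]/[L]³ = [E]⁴/(ℏc)³; restore (ℏc)⁻³.
1 GeV⁴ → 1/(ℏc)³ × (1 GeV in J)⁴ = 2.082e37 J/m³.
Convert the energy scale: 59 eV⁴ = 5.90e-35 GeV⁴.
Result: 5.90e-35 × 2.082e37 = 1.228e3 J/m³.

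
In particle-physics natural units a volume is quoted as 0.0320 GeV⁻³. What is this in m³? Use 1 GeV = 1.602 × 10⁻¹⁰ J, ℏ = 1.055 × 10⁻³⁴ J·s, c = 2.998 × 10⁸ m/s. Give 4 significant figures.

2.463 × 10⁻⁴⁹ m³

Volume is [L]³ = [E]⁻³·(ℏc)³.
1 GeV⁻³ → (ℏc)³ × (1 GeV in J)⁻³ = 7.696 × 10⁻⁴⁸ m³.
Result: 0.0320 × 7.696 × 10⁻⁴⁸ = 2.463 × 10⁻⁴⁹ m³.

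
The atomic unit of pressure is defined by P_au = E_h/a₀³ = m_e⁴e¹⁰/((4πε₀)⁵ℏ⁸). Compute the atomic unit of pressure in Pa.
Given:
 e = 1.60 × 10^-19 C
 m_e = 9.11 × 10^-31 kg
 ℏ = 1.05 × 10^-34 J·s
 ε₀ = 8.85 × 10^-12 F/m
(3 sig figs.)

3.01 × 10^13 Pa

P_au = E_h/a₀³ = m_e⁴e¹⁰/((4πε₀)⁵ℏ⁸)
E_h = 4.38 × 10^-18 J
a₀ = 5.26 × 10^-11 m
E_h/a₀³ = 3.01 × 10^13 Pa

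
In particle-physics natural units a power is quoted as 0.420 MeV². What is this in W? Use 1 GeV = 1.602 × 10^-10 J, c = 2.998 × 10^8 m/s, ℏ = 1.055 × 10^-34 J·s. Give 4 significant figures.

Power is [E]/[T] = [E]²/ℏ.
1 GeV² → 1/ℏ × (1 GeV in J)² = 2.433 × 10^14 W.
Convert the energy scale: 0.420 MeV² = 4.20 × 10^-7 GeV².
Result: 4.20 × 10^-7 × 2.433 × 10^14 = 1.022 × 10^8 W.

1.022 × 10^8 W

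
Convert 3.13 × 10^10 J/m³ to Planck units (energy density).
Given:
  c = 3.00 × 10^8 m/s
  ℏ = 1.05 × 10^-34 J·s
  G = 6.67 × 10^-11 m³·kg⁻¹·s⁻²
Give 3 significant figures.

Planck energy density: u_P = c⁷/(ℏG²) = 4.68 × 10^113 J/m³.
3.13 × 10^10 / 4.68 × 10^113 = 6.69 × 10^-104

6.69 × 10^-104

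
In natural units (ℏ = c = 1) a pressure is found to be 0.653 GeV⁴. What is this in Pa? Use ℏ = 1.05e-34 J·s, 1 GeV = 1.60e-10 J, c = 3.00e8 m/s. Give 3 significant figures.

1.37e37 Pa

Pressure is [E]/[L]³ = [E]⁴/(ℏc)³.
1 GeV⁴ → 1/(ℏc)³ × (1 GeV in J)⁴ = 2.10e37 Pa.
Result: 0.653 × 2.10e37 = 1.37e37 Pa.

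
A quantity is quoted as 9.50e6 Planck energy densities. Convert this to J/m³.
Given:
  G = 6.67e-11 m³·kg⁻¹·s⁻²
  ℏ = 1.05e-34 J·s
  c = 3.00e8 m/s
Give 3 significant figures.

4.45e120 J/m³

One Planck energy density: u_P = c⁷/(ℏG²) = 4.68e113 J/m³.
9.50e6 × 4.68e113 J/m³ = 4.45e120 J/m³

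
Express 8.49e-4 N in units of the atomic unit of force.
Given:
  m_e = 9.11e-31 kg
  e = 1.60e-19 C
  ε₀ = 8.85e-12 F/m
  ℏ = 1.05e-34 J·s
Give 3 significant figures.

atomic unit of force: F_au = E_h/a₀ = m_e²e⁶/((4πε₀)³ℏ⁴) = 8.33e-8 N.
8.49e-4 / 8.33e-8 = 1.02e4

1.02e4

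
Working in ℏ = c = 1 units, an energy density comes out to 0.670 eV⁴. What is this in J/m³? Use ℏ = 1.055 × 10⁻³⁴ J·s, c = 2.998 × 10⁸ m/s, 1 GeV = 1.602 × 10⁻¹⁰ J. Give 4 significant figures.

[E]/[L]³ = [E]⁴/(ℏc)³; restore (ℏc)⁻³.
1 GeV⁴ → 1/(ℏc)³ × (1 GeV in J)⁴ = 2.082 × 10³⁷ J/m³.
Convert the energy scale: 0.670 eV⁴ = 6.70 × 10⁻³⁷ GeV⁴.
Result: 6.70 × 10⁻³⁷ × 2.082 × 10³⁷ = 13.95 J/m³.

13.95 J/m³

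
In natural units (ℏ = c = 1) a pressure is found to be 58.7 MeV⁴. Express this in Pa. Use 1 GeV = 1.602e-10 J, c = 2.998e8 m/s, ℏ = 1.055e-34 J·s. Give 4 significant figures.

Pressure is [E]/[L]³ = [E]⁴/(ℏc)³.
1 GeV⁴ → 1/(ℏc)³ × (1 GeV in J)⁴ = 2.082e37 Pa.
Convert the energy scale: 58.7 MeV⁴ = 5.87e-11 GeV⁴.
Result: 5.87e-11 × 2.082e37 = 1.222e27 Pa.

1.222e27 Pa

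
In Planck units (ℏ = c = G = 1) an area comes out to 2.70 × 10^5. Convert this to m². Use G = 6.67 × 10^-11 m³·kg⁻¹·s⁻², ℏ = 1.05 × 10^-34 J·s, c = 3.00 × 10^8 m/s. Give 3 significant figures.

One Planck area: A_P = ℏG/c³ = 2.59 × 10^-70 m².
2.70 × 10^5 × 2.59 × 10^-70 m² = 7.00 × 10^-65 m²

7.00 × 10^-65 m²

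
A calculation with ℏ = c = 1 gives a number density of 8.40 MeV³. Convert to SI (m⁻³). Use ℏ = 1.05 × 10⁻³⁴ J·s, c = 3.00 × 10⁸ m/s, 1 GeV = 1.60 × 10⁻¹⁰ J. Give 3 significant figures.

1.10 × 10³⁹ m⁻³

Number density is [L]⁻³ = [E]³/(ℏc)³.
1 GeV³ → 1/(ℏc)³ × (1 GeV in J)³ = 1.31 × 10⁴⁷ m⁻³.
Convert the energy scale: 8.40 MeV³ = 8.40 × 10⁻⁹ GeV³.
Result: 8.40 × 10⁻⁹ × 1.31 × 10⁴⁷ = 1.10 × 10³⁹ m⁻³.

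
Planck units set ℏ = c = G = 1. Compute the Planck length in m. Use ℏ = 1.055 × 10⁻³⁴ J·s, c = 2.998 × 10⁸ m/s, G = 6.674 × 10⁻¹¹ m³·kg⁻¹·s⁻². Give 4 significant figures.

Dimensional analysis gives ℓ_P = √(ℏG/c³).
  = √(2.613 × 10⁻⁷⁰)
  = 1.616 × 10⁻³⁵ m

1.616 × 10⁻³⁵ m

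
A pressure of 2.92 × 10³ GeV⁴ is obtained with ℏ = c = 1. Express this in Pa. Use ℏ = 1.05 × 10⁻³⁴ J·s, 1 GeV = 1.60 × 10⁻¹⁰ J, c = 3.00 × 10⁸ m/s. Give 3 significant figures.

Pressure is [E]/[L]³ = [E]⁴/(ℏc)³.
1 GeV⁴ → 1/(ℏc)³ × (1 GeV in J)⁴ = 2.10 × 10³⁷ Pa.
Result: 2.92 × 10³ × 2.10 × 10³⁷ = 6.12 × 10⁴⁰ Pa.

6.12 × 10⁴⁰ Pa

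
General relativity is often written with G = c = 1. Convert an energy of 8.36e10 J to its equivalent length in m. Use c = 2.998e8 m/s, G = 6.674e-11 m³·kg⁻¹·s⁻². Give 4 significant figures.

Energy → length via G/c⁴.
8.36e10 J × (G/c⁴) = 6.907e-34 m

6.907e-34 m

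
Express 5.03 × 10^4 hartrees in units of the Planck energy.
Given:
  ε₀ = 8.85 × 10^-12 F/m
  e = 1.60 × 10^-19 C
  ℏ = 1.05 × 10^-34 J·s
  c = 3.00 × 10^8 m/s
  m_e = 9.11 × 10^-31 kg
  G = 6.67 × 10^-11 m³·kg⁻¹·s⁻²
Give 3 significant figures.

1.13 × 10^-22

hartree: E_h = m_e e⁴/(4πε₀ℏ)² = 4.38 × 10^-18 J
Planck energy: E_P = √(ℏc⁵/G) = 1.96 × 10^9 J
5.03 × 10^4 × 4.38 × 10^-18 / 1.96 × 10^9 = 1.13 × 10^-22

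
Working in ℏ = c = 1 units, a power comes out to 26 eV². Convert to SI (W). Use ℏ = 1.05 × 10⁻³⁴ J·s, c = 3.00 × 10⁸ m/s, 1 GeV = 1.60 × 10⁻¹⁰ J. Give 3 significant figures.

6.34 × 10⁻³ W

Power is [E]/[T] = [E]²/ℏ.
1 GeV² → 1/ℏ × (1 GeV in J)² = 2.44 × 10¹⁴ W.
Convert the energy scale: 26 eV² = 2.60 × 10⁻¹⁷ GeV².
Result: 2.60 × 10⁻¹⁷ × 2.44 × 10¹⁴ = 6.34 × 10⁻³ W.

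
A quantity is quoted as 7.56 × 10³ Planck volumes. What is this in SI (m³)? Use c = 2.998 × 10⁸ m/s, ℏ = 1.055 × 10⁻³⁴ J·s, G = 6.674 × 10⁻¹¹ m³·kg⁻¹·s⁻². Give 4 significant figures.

One Planck volume: V_P = (ℏG/c³)^(3/2) = 4.224 × 10⁻¹⁰⁵ m³.
7.56 × 10³ × 4.224 × 10⁻¹⁰⁵ m³ = 3.193 × 10⁻¹⁰¹ m³

3.193 × 10⁻¹⁰¹ m³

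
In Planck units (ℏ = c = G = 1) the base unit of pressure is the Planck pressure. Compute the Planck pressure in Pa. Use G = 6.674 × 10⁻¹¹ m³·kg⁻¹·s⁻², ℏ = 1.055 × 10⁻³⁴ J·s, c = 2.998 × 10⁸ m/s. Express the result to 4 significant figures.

4.632 × 10¹¹³ Pa

p_P = c⁷/(ℏG²)
  = 2.177 × 10⁵⁹ / 4.699 × 10⁻⁵⁵
  = 4.632 × 10¹¹³ Pa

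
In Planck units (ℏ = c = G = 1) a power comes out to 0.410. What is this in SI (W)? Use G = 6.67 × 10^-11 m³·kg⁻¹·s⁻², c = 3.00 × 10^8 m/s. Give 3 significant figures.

1.49 × 10^52 W

One Planck power: P_P = c⁵/G = 3.64 × 10^52 W.
0.410 × 3.64 × 10^52 W = 1.49 × 10^52 W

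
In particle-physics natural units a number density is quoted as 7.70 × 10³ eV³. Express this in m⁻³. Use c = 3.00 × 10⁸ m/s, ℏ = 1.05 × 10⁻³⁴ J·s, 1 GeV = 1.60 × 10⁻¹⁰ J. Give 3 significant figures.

1.01 × 10²⁴ m⁻³

Number density is [L]⁻³ = [E]³/(ℏc)³.
1 GeV³ → 1/(ℏc)³ × (1 GeV in J)³ = 1.31 × 10⁴⁷ m⁻³.
Convert the energy scale: 7.70 × 10³ eV³ = 7.70 × 10⁻²⁴ GeV³.
Result: 7.70 × 10⁻²⁴ × 1.31 × 10⁴⁷ = 1.01 × 10²⁴ m⁻³.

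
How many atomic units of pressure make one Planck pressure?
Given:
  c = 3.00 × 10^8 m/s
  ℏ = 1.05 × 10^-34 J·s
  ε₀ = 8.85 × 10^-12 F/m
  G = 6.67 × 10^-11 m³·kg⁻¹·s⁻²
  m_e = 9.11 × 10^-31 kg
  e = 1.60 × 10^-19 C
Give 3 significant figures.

Planck pressure: p_P = c⁷/(ℏG²) = 4.68 × 10^113 Pa
atomic unit of pressure: P_au = E_h/a₀³ = m_e⁴e¹⁰/((4πε₀)⁵ℏ⁸) = 3.01 × 10^13 Pa
ratio = 4.68 × 10^113 / 3.01 × 10^13 = 1.55 × 10^100

1.55 × 10^100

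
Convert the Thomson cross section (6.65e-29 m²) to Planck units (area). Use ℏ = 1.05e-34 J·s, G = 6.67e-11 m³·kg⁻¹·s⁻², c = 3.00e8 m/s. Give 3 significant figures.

Planck area: A_P = ℏG/c³ = 2.59e-70 m².
6.65e-29 / 2.59e-70 = 2.56e41

2.56e41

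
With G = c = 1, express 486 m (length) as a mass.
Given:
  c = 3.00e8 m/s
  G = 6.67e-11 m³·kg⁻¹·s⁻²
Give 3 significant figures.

6.56e29 kg

Length → mass via c²/G.
486 m × (c²/G) = 6.56e29 kg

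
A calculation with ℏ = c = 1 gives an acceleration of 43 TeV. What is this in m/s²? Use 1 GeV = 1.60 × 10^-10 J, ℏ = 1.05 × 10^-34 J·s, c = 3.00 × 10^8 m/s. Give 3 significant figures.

1.97 × 10^37 m/s²

Acceleration is [L]/[T]² = c·[E]/ℏ.
1 GeV → c/ℏ × (1 GeV in J) = 4.57 × 10^32 m/s².
Convert the energy scale: 43 TeV = 4.30 × 10^4 GeV.
Result: 4.30 × 10^4 × 4.57 × 10^32 = 1.97 × 10^37 m/s².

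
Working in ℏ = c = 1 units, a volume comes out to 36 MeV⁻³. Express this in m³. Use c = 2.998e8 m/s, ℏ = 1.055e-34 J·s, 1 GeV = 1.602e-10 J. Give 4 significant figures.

2.771e-37 m³

Volume is [L]³ = [E]⁻³·(ℏc)³.
1 GeV⁻³ → (ℏc)³ × (1 GeV in J)⁻³ = 7.696e-48 m³.
Convert the energy scale: 36 MeV⁻³ = 3.60e10 GeV⁻³.
Result: 3.60e10 × 7.696e-48 = 2.771e-37 m³.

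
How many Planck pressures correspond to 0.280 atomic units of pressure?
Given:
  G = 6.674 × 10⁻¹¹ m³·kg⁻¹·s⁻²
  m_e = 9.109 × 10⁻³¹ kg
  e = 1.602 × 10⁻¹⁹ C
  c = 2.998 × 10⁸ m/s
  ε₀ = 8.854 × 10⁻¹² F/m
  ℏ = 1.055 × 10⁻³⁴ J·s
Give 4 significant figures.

atomic unit of pressure: P_au = E_h/a₀³ = m_e⁴e¹⁰/((4πε₀)⁵ℏ⁸) = 2.929 × 10¹³ Pa
Planck pressure: p_P = c⁷/(ℏG²) = 4.632 × 10¹¹³ Pa
0.280 × 2.929 × 10¹³ / 4.632 × 10¹¹³ = 1.771 × 10⁻¹⁰¹

1.771 × 10⁻¹⁰¹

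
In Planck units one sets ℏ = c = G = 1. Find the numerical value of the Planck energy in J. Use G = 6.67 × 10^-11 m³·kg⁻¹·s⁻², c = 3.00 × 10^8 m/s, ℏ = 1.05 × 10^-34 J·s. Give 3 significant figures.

1.96 × 10^9 J

E_P = √(ℏc⁵/G)
  = √(3.83 × 10^18)
  = 1.96 × 10^9 J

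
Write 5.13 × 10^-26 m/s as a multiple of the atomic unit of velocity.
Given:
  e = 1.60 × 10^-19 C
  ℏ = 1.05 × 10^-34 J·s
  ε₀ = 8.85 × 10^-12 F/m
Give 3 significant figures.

atomic unit of velocity: v_au = e²/(4πε₀ℏ) = 2.19 × 10^6 m/s.
5.13 × 10^-26 / 2.19 × 10^6 = 2.34 × 10^-32

2.34 × 10^-32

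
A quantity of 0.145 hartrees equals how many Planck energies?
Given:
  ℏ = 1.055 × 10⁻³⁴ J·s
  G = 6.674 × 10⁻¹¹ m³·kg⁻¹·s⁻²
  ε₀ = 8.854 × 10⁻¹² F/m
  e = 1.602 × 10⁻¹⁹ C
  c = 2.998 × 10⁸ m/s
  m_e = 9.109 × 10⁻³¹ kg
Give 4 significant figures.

3.227 × 10⁻²⁸

hartree: E_h = m_e e⁴/(4πε₀ℏ)² = 4.354 × 10⁻¹⁸ J
Planck energy: E_P = √(ℏc⁵/G) = 1.957 × 10⁹ J
0.145 × 4.354 × 10⁻¹⁸ / 1.957 × 10⁹ = 3.227 × 10⁻²⁸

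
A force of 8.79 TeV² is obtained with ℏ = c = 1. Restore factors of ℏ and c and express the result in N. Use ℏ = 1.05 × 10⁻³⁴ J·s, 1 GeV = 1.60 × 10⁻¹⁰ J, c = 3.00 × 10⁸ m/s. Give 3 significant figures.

7.14 × 10¹² N

Force is [E]/[L] = [E]²/(ℏc); restore (ℏc)⁻¹.
1 GeV² → 1/(ℏc) × (1 GeV in J)² = 8.13 × 10⁵ N.
Convert the energy scale: 8.79 TeV² = 8.79 × 10⁶ GeV².
Result: 8.79 × 10⁶ × 8.13 × 10⁵ = 7.14 × 10¹² N.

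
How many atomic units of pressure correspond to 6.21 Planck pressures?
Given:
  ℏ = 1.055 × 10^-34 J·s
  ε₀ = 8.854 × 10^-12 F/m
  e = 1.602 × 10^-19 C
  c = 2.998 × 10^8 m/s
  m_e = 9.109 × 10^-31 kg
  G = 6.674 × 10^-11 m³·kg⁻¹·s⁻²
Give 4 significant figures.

9.821 × 10^100

Planck pressure: p_P = c⁷/(ℏG²) = 4.632 × 10^113 Pa
atomic unit of pressure: P_au = E_h/a₀³ = m_e⁴e¹⁰/((4πε₀)⁵ℏ⁸) = 2.929 × 10^13 Pa
6.21 × 4.632 × 10^113 / 2.929 × 10^13 = 9.821 × 10^100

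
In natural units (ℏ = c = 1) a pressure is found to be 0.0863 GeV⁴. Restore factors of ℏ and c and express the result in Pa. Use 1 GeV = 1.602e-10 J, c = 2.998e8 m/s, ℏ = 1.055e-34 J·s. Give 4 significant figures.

Pressure is [E]/[L]³ = [E]⁴/(ℏc)³.
1 GeV⁴ → 1/(ℏc)³ × (1 GeV in J)⁴ = 2.082e37 Pa.
Result: 0.0863 × 2.082e37 = 1.796e36 Pa.

1.796e36 Pa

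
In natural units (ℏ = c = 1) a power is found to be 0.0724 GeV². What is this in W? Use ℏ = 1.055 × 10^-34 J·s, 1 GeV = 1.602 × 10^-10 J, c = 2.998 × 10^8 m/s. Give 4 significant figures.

1.761 × 10^13 W

Power is [E]/[T] = [E]²/ℏ.
1 GeV² → 1/ℏ × (1 GeV in J)² = 2.433 × 10^14 W.
Result: 0.0724 × 2.433 × 10^14 = 1.761 × 10^13 W.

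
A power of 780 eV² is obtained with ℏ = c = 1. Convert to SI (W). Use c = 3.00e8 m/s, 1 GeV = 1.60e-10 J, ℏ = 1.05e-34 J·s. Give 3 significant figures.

0.190 W

Power is [E]/[T] = [E]²/ℏ.
1 GeV² → 1/ℏ × (1 GeV in J)² = 2.44e14 W.
Convert the energy scale: 780 eV² = 7.80e-16 GeV².
Result: 7.80e-16 × 2.44e14 = 0.190 W.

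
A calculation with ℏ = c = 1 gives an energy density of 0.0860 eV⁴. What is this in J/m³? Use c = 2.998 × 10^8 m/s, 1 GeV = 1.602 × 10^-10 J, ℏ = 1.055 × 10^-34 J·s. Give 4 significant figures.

1.790 J/m³

[E]/[L]³ = [E]⁴/(ℏc)³; restore (ℏc)⁻³.
1 GeV⁴ → 1/(ℏc)³ × (1 GeV in J)⁴ = 2.082 × 10^37 J/m³.
Convert the energy scale: 0.0860 eV⁴ = 8.60 × 10^-38 GeV⁴.
Result: 8.60 × 10^-38 × 2.082 × 10^37 = 1.790 J/m³.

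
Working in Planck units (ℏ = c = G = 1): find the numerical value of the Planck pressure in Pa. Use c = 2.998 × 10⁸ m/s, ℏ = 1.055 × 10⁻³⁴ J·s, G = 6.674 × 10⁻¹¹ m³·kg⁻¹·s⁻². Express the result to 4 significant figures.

4.632 × 10¹¹³ Pa

The unique combination of the constants set to 1 with dimensions of pressure is p_P = c⁷/(ℏG²).
  = 2.177 × 10⁵⁹ / 4.699 × 10⁻⁵⁵
  = 4.632 × 10¹¹³ Pa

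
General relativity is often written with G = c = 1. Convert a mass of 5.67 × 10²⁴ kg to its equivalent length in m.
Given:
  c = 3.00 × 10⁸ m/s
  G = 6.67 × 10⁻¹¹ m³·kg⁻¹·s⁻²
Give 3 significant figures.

4.20 × 10⁻³ m

In G = c = 1 units mass has dimensions of length; the conversion factor is G/c².
5.67 × 10²⁴ kg × (G/c²) = 4.20 × 10⁻³ m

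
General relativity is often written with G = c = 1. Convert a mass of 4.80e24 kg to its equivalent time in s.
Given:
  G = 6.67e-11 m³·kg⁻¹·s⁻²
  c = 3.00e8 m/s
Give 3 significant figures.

Mass → time via G/c³.
4.80e24 kg × (G/c³) = 1.19e-11 s

1.19e-11 s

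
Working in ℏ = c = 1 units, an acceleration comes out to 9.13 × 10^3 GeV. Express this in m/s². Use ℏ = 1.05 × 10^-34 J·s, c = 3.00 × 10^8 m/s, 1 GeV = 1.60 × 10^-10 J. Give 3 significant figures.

4.17 × 10^36 m/s²

Acceleration is [L]/[T]² = c·[E]/ℏ.
1 GeV → c/ℏ × (1 GeV in J) = 4.57 × 10^32 m/s².
Result: 9.13 × 10^3 × 4.57 × 10^32 = 4.17 × 10^36 m/s².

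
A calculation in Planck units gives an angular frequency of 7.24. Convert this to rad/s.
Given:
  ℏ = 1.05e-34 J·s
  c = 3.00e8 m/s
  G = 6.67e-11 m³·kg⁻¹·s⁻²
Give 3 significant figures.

One Planck angular frequency: ω_P = √(c⁵/(ℏG)) = 1.86e43 rad/s.
7.24 × 1.86e43 rad/s = 1.35e44 rad/s

1.35e44 rad/s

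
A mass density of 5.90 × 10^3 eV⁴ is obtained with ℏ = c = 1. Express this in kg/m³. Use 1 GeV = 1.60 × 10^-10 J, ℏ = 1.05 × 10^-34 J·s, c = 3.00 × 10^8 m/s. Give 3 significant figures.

1.37 × 10^-12 kg/m³

Mass density is [E]/(c²[L]³) = [E]⁴/(ℏ³c⁵).
1 GeV⁴ → 1/(ℏ³c⁵) × (1 GeV in J)⁴ = 2.33 × 10^20 kg/m³.
Convert the energy scale: 5.90 × 10^3 eV⁴ = 5.90 × 10^-33 GeV⁴.
Result: 5.90 × 10^-33 × 2.33 × 10^20 = 1.37 × 10^-12 kg/m³.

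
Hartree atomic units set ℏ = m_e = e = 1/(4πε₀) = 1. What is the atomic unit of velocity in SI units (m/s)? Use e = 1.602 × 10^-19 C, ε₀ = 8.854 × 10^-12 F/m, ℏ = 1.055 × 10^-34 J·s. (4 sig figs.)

Dimensional analysis gives v_au = e²/(4πε₀ℏ).
  = 2.566 × 10^-38 / 1.174 × 10^-44
  = 2.186 × 10^6 m/s

2.186 × 10^6 m/s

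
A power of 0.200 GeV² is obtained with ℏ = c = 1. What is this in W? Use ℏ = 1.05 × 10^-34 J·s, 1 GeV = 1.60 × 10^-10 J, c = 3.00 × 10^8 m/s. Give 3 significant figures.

4.88 × 10^13 W

Power is [E]/[T] = [E]²/ℏ.
1 GeV² → 1/ℏ × (1 GeV in J)² = 2.44 × 10^14 W.
Result: 0.200 × 2.44 × 10^14 = 4.88 × 10^13 W.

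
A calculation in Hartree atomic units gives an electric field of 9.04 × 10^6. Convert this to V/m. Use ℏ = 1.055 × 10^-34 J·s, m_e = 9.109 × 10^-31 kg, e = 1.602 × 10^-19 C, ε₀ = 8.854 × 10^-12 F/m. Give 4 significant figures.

4.638 × 10^18 V/m

One atomic unit of electric field: E_au = E_h/(e a₀) = m_e²e⁵/((4πε₀)³ℏ⁴) = 5.131 × 10^11 V/m.
9.04 × 10^6 × 5.131 × 10^11 V/m = 4.638 × 10^18 V/m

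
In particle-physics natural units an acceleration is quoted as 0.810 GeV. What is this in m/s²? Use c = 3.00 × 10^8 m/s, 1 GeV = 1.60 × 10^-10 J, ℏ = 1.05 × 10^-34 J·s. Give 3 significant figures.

3.70 × 10^32 m/s²

Acceleration is [L]/[T]² = c·[E]/ℏ.
1 GeV → c/ℏ × (1 GeV in J) = 4.57 × 10^32 m/s².
Result: 0.810 × 4.57 × 10^32 = 3.70 × 10^32 m/s².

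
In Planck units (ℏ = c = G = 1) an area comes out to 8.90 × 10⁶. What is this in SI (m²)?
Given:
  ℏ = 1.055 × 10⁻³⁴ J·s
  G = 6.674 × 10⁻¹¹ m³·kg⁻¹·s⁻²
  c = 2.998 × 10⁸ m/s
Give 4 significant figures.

2.326 × 10⁻⁶³ m²

One Planck area: A_P = ℏG/c³ = 2.613 × 10⁻⁷⁰ m².
8.90 × 10⁶ × 2.613 × 10⁻⁷⁰ m² = 2.326 × 10⁻⁶³ m²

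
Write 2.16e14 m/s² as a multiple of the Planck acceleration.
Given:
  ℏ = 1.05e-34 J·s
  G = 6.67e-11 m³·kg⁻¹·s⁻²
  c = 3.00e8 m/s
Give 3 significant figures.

3.87e-38

Planck acceleration: a_P = √(c⁷/(ℏG)) = 5.59e51 m/s².
2.16e14 / 5.59e51 = 3.87e-38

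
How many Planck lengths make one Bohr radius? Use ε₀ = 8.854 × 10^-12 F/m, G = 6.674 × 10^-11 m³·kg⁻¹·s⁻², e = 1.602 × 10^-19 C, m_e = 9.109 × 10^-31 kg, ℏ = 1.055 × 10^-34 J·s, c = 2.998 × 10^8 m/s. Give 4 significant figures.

3.277 × 10^24

Bohr radius: a₀ = 4πε₀ℏ²/(m_e e²) = 5.297 × 10^-11 m
Planck length: ℓ_P = √(ℏG/c³) = 1.616 × 10^-35 m
ratio = 5.297 × 10^-11 / 1.616 × 10^-35 = 3.277 × 10^24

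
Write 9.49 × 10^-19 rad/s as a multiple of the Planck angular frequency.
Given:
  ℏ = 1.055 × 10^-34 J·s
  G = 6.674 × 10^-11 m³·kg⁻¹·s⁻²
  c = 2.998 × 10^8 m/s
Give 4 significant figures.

Planck angular frequency: ω_P = √(c⁵/(ℏG)) = 1.855 × 10^43 rad/s.
9.49 × 10^-19 / 1.855 × 10^43 = 5.117 × 10^-62

5.117 × 10^-62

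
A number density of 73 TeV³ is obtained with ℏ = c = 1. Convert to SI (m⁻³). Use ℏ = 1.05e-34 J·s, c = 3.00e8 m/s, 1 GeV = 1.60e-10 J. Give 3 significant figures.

9.57e57 m⁻³

Number density is [L]⁻³ = [E]³/(ℏc)³.
1 GeV³ → 1/(ℏc)³ × (1 GeV in J)³ = 1.31e47 m⁻³.
Convert the energy scale: 73 TeV³ = 7.30e10 GeV³.
Result: 7.30e10 × 1.31e47 = 9.57e57 m⁻³.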